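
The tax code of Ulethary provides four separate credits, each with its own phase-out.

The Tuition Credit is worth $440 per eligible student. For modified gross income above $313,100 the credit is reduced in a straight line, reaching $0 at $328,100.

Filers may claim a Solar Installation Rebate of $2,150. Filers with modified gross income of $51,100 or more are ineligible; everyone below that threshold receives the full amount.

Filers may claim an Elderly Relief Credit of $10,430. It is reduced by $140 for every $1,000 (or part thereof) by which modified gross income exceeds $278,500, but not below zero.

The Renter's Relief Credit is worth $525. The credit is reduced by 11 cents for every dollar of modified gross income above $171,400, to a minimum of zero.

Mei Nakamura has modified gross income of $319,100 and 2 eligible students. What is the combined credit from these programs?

Tuition Credit: base = 2 × $440 = $880. $319,100 is $6,000 into a $15,000 phase-out range, leaving 9,000/15,000 of the credit: $880 × 9,000/15,000 = $528.
Solar Installation Rebate: $319,100 meets or exceeds the $51,100 cutoff, so the credit is $0.
Elderly Relief Credit: income exceeds $278,500 by $40,600, which is 41 full-or-partial $1,000 increments; reduction = 41 × $140 = $5,740, leaving $4,690.
Renter's Relief Credit: 11% of the $147,700 excess over $171,400 is $16,247 ≥ base, so the credit is $0.
Total: $528 + $0 + $4,690 + $0 = $5,218.

$5,218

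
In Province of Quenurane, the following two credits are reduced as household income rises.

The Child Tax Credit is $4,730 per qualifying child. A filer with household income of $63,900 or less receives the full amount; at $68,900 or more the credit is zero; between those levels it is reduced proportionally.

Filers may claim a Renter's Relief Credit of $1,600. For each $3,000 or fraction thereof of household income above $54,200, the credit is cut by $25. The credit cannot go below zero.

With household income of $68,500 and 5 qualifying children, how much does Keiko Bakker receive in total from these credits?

$3,367

Child Tax Credit: base = 5 × $4,730 = $23,650. $68,500 is $4,600 into a $5,000 phase-out range, leaving 400/5,000 of the credit: $23,650 × 400/5,000 = $1,892.
Renter's Relief Credit: income exceeds $54,200 by $14,300, which is 5 full-or-partial $3,000 increments; reduction = 5 × $25 = $125, leaving $1,475.
Total: $1,892 + $1,475 = $3,367.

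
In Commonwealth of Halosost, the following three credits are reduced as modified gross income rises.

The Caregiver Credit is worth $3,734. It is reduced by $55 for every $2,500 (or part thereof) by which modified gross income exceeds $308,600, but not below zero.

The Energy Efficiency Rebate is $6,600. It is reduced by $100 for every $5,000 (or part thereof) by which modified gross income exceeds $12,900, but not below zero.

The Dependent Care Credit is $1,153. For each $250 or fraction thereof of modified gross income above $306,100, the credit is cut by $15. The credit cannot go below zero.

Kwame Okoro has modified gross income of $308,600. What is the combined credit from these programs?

Caregiver Credit: $308,600 is at or below the $308,600 threshold, so the full $3,734 applies.
Energy Efficiency Rebate: income exceeds $12,900 by $295,700, which is 60 full-or-partial $5,000 increments; reduction = 60 × $100 = $6,000, leaving $600.
Dependent Care Credit: income exceeds $306,100 by $2,500, which is 10 full-or-partial $250 increments; reduction = 10 × $15 = $150, leaving $1,003.
Total: $3,734 + $600 + $1,003 = $5,337.

$5,337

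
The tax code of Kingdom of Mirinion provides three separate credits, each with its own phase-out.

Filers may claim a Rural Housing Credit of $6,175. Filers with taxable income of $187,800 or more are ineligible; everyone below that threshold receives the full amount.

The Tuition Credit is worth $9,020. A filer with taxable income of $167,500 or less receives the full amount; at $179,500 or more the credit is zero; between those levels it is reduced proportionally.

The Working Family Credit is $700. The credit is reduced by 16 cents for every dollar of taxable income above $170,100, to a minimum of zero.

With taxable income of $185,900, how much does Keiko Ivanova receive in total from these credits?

$6,175

Rural Housing Credit: $185,900 is below the $187,800 cutoff, so the full $6,175 applies.
Tuition Credit: $185,900 is at or above $179,500, so the credit is $0.
Working Family Credit: 16% of the $15,800 excess over $170,100 is $2,528 ≥ base, so the credit is $0.
Total: $6,175 + $0 + $0 = $6,175.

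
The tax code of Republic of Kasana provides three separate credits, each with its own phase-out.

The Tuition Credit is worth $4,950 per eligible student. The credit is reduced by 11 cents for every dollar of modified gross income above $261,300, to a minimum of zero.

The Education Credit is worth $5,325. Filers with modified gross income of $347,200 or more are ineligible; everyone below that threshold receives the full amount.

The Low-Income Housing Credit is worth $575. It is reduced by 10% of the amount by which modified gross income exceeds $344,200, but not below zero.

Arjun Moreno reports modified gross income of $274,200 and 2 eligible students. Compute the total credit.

$14,381

Tuition Credit: base = 2 × $4,950 = $9,900. 11% of the $12,900 excess over $261,300 is $1,419; credit = $9,900 − $1,419 = $8,481.
Education Credit: $274,200 is below the $347,200 cutoff, so the full $5,325 applies.
Low-Income Housing Credit: $274,200 is at or below the $344,200 threshold, so the full $575 applies.
Total: $8,481 + $5,325 + $575 = $14,381.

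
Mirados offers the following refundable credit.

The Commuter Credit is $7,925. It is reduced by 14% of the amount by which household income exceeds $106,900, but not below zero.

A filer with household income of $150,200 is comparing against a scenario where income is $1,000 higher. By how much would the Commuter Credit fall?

At $150,200 — 14% of the $43,300 excess over $106,900 is $6,062; credit = $7,925 − $6,062 = $1,863.
At $151,200 — 14% of the $44,300 excess over $106,900 is $6,202; credit = $7,925 − $6,202 = $1,723.
Lost: $1,863 − $1,723 = $140.

$140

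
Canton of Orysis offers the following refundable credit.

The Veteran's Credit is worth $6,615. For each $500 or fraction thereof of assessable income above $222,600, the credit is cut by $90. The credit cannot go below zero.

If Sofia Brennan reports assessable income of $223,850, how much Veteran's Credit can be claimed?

Veteran's Credit: income exceeds $222,600 by $1,250, which is 3 full-or-partial $500 increments; reduction = 3 × $90 = $270, leaving $6,345.

$6,345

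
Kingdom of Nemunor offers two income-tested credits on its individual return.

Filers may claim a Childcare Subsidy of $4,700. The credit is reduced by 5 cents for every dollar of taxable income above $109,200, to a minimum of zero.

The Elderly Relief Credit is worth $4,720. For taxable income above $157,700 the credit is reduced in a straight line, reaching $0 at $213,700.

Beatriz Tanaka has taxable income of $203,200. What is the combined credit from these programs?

$885

Childcare Subsidy: 5% of the $94,000 excess over $109,200 is $4,700 ≥ base, so the credit is $0.
Elderly Relief Credit: $203,200 is $45,500 into a $56,000 phase-out range, leaving 10,500/56,000 of the credit: $4,720 × 10,500/56,000 = $885.
Total: $0 + $885 = $885.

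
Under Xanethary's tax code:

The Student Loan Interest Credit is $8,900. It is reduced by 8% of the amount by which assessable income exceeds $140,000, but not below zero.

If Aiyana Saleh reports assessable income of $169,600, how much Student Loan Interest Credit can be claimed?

Student Loan Interest Credit: 8% of the $29,600 excess over $140,000 is $2,368; credit = $8,900 − $2,368 = $6,532.

$6,532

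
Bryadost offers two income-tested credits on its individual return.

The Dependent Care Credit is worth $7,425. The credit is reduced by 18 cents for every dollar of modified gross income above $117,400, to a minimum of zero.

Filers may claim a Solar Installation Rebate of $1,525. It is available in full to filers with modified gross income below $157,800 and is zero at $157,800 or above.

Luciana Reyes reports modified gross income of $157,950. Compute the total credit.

Dependent Care Credit: 18% of the $40,550 excess over $117,400 is $7,299; credit = $7,425 − $7,299 = $126.
Solar Installation Rebate: $157,950 meets or exceeds the $157,800 cutoff, so the credit is $0.
Total: $126 + $0 = $126.

$126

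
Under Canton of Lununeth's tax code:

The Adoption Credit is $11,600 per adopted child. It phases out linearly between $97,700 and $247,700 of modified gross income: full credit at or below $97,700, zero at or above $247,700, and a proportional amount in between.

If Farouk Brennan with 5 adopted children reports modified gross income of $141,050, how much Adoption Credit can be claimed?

Adoption Credit: base = 5 × $11,600 = $58,000. $141,050 is $43,350 into a $150,000 phase-out range, leaving 106,650/150,000 of the credit: $58,000 × 106,650/150,000 = $41,238.

$41,238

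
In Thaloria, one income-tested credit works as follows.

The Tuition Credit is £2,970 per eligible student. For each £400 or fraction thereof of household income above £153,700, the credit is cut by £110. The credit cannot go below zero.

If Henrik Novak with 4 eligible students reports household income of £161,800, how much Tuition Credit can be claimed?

£9,570

Tuition Credit: base = 4 × £2,970 = £11,880. income exceeds £153,700 by £8,100, which is 21 full-or-partial £400 increments; reduction = 21 × £110 = £2,310, leaving £9,570.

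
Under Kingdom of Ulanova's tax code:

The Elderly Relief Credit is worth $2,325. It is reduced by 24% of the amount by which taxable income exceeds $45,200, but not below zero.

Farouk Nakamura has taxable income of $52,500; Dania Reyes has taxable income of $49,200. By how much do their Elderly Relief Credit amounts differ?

$792

Farouk ($52,500): Elderly Relief Credit: 24% of the $7,300 excess over $45,200 is $1,752; credit = $2,325 − $1,752 = $573.
Dania ($49,200): Elderly Relief Credit: 24% of the $4,000 excess over $45,200 is $960; credit = $2,325 − $960 = $1,365.
Difference: |$573 − $1,365| = $792.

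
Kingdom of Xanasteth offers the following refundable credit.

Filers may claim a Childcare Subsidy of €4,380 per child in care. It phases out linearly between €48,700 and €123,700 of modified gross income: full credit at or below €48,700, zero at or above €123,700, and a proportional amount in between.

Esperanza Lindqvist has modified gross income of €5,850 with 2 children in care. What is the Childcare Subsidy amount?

€8,760

Childcare Subsidy: base = 2 × €4,380 = €8,760. €5,850 is at or below the €48,700 threshold, so the full €8,760 applies.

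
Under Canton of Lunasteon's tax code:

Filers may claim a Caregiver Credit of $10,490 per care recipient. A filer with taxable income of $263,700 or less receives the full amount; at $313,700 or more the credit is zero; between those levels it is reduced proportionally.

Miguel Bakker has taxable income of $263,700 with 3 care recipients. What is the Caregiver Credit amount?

Caregiver Credit: base = 3 × $10,490 = $31,470. $263,700 is at or below the $263,700 threshold, so the full $31,470 applies.

$31,470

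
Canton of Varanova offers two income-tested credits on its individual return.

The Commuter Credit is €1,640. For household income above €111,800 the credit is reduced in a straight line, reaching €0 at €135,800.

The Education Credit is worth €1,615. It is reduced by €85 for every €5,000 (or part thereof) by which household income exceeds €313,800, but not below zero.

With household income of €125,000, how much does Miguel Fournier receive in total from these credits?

€2,353

Commuter Credit: €125,000 is €13,200 into a €24,000 phase-out range, leaving 10,800/24,000 of the credit: €1,640 × 10,800/24,000 = €738.
Education Credit: €125,000 is at or below the €313,800 threshold, so the full €1,615 applies.
Total: €738 + €1,615 = €2,353.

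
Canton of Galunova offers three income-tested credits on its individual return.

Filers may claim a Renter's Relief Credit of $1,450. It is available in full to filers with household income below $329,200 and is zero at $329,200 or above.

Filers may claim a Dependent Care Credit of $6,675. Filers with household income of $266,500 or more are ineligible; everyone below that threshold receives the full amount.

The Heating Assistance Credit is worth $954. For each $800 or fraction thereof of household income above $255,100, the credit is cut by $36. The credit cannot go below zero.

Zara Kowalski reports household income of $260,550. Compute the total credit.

Renter's Relief Credit: $260,550 is below the $329,200 cutoff, so the full $1,450 applies.
Dependent Care Credit: $260,550 is below the $266,500 cutoff, so the full $6,675 applies.
Heating Assistance Credit: income exceeds $255,100 by $5,450, which is 7 full-or-partial $800 increments; reduction = 7 × $36 = $252, leaving $702.
Total: $1,450 + $6,675 + $702 = $8,827.

$8,827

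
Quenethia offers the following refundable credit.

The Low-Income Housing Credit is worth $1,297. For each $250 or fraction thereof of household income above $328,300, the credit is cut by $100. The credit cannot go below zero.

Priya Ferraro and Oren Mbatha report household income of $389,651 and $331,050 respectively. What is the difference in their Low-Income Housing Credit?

Priya ($389,651): Low-Income Housing Credit: income exceeds $328,300 by $61,351 → 246 increments × $100 = $24,600 ≥ base, so the credit is $0.
Oren ($331,050): Low-Income Housing Credit: income exceeds $328,300 by $2,750, which is 11 full-or-partial $250 increments; reduction = 11 × $100 = $1,100, leaving $197.
Difference: |$0 − $197| = $197.

$197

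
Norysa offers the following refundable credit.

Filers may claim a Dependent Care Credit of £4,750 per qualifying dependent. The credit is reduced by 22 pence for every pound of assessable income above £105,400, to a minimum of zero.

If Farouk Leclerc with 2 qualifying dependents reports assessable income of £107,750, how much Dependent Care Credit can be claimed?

Dependent Care Credit: base = 2 × £4,750 = £9,500. 22% of the £2,350 excess over £105,400 is £517; credit = £9,500 − £517 = £8,983.

£8,983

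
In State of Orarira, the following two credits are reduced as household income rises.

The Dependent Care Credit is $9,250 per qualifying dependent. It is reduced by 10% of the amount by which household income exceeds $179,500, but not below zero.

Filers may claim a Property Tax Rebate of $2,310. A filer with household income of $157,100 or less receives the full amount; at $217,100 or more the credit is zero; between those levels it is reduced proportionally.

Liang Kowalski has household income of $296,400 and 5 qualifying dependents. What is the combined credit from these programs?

Dependent Care Credit: base = 5 × $9,250 = $46,250. 10% of the $116,900 excess over $179,500 is $11,690; credit = $46,250 − $11,690 = $34,560.
Property Tax Rebate: $296,400 is at or above $217,100, so the credit is $0.
Total: $34,560 + $0 = $34,560.

$34,560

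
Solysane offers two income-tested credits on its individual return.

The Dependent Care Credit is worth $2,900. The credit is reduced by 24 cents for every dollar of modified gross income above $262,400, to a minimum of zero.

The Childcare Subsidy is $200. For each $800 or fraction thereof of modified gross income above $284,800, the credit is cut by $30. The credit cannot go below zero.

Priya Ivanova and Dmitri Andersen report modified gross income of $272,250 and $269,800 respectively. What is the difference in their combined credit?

Priya ($272,250): Dependent Care Credit: 24% of the $9,850 excess over $262,400 is $2,364; credit = $2,900 − $2,364 = $536. Childcare Subsidy: $272,250 is at or below the $284,800 threshold, so the full $200 applies. total $536 + $200 = $736
Dmitri ($269,800): Dependent Care Credit: 24% of the $7,400 excess over $262,400 is $1,776; credit = $2,900 − $1,776 = $1,124. Childcare Subsidy: $269,800 is at or below the $284,800 threshold, so the full $200 applies. total $1,124 + $200 = $1,324
Difference: |$736 − $1,324| = $588.

$588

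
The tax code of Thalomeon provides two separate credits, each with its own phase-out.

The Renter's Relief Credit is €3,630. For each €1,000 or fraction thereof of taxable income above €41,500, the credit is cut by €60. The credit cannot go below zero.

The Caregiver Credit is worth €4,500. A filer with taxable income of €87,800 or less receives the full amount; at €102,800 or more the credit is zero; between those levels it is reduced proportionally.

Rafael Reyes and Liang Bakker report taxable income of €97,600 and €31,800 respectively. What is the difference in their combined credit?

Rafael (€97,600): Renter's Relief Credit: income exceeds €41,500 by €56,100, which is 57 full-or-partial €1,000 increments; reduction = 57 × €60 = €3,420, leaving €210. Caregiver Credit: €97,600 is €9,800 into a €15,000 phase-out range, leaving 5,200/15,000 of the credit: €4,500 × 5,200/15,000 = €1,560. total €210 + €1,560 = €1,770
Liang (€31,800): Renter's Relief Credit: €31,800 is at or below the €41,500 threshold, so the full €3,630 applies. Caregiver Credit: €31,800 is at or below the €87,800 threshold, so the full €4,500 applies. total €3,630 + €4,500 = €8,130
Difference: |€1,770 − €8,130| = €6,360.

€6,360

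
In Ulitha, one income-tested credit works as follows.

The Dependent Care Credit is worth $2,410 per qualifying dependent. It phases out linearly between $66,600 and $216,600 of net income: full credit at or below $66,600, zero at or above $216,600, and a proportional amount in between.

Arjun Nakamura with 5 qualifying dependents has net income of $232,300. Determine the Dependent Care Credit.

$0

Dependent Care Credit: base = 5 × $2,410 = $12,050. $232,300 is at or above $216,600, so the credit is $0.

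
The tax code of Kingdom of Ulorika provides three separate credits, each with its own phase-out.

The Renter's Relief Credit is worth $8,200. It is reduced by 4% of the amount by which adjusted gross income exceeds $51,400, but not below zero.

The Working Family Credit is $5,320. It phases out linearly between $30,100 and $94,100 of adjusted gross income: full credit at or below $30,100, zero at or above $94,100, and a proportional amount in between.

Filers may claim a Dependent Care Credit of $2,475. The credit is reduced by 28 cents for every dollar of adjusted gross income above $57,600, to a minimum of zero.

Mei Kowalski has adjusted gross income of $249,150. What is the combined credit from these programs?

$290

Renter's Relief Credit: 4% of the $197,750 excess over $51,400 is $7,910; credit = $8,200 − $7,910 = $290.
Working Family Credit: $249,150 is at or above $94,100, so the credit is $0.
Dependent Care Credit: 28% of the $191,550 excess over $57,600 is $53,634 ≥ base, so the credit is $0.
Total: $290 + $0 + $0 = $290.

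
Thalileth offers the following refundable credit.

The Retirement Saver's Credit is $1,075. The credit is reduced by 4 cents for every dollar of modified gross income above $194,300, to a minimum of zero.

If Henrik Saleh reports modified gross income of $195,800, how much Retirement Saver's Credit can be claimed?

Retirement Saver's Credit: 4% of the $1,500 excess over $194,300 is $60; credit = $1,075 − $60 = $1,015.

$1,015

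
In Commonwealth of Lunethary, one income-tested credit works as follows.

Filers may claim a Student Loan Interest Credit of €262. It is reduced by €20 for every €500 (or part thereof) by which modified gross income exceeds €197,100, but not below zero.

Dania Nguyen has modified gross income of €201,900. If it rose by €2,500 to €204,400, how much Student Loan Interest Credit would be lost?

At €201,900 — income exceeds €197,100 by €4,800, which is 10 full-or-partial €500 increments; reduction = 10 × €20 = €200, leaving €62.
At €204,400 — income exceeds €197,100 by €7,300 → 15 increments × €20 = €300 ≥ base, so the credit is €0.
Lost: €62 − €0 = €62.

€62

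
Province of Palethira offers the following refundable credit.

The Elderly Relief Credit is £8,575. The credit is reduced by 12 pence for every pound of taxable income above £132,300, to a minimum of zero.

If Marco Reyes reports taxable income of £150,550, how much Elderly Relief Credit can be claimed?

Elderly Relief Credit: 12% of the £18,250 excess over £132,300 is £2,190; credit = £8,575 − £2,190 = £6,385.

£6,385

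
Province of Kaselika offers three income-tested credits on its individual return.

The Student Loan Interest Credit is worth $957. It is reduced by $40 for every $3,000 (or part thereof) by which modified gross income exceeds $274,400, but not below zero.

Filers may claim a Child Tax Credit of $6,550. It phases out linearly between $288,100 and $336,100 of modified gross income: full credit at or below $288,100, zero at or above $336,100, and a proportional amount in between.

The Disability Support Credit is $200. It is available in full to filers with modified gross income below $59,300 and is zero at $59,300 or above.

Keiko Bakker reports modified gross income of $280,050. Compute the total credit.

Student Loan Interest Credit: income exceeds $274,400 by $5,650, which is 2 full-or-partial $3,000 increments; reduction = 2 × $40 = $80, leaving $877.
Child Tax Credit: $280,050 is at or below the $288,100 threshold, so the full $6,550 applies.
Disability Support Credit: $280,050 meets or exceeds the $59,300 cutoff, so the credit is $0.
Total: $877 + $6,550 + $0 = $7,427.

$7,427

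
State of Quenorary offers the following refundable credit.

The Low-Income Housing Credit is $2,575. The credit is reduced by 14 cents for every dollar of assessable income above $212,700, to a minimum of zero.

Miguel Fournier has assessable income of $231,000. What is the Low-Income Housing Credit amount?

Low-Income Housing Credit: 14% of the $18,300 excess over $212,700 is $2,562; credit = $2,575 − $2,562 = $13.

$13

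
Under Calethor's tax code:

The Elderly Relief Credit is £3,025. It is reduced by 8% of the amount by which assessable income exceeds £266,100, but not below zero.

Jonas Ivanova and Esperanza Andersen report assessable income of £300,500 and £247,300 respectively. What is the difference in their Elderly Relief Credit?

Jonas (£300,500): Elderly Relief Credit: 8% of the £34,400 excess over £266,100 is £2,752; credit = £3,025 − £2,752 = £273.
Esperanza (£247,300): Elderly Relief Credit: £247,300 is at or below the £266,100 threshold, so the full £3,025 applies.
Difference: |£273 − £3,025| = £2,752.

£2,752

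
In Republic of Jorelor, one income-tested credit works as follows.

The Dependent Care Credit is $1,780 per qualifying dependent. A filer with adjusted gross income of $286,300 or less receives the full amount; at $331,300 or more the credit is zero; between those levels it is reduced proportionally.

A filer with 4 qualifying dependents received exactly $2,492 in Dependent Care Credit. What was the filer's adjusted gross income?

$315,550

Full credit = 4 × $1,780 = $7,120.
$2,492 is 2,492/7,120 of the full $7,120, so 4,628/7,120 of the $45,000 range has been used: income = $286,300 + $45,000 × 4,628/7,120 = $315,550.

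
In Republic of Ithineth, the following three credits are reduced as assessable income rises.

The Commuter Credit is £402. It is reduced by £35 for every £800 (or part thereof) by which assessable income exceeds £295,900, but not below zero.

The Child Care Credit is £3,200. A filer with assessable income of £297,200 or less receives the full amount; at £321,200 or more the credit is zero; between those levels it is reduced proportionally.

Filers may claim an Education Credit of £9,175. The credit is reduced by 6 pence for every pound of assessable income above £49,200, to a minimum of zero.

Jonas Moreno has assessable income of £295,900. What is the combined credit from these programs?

Commuter Credit: £295,900 is at or below the £295,900 threshold, so the full £402 applies.
Child Care Credit: £295,900 is at or below the £297,200 threshold, so the full £3,200 applies.
Education Credit: 6% of the £246,700 excess over £49,200 is £14,802 ≥ base, so the credit is £0.
Total: £402 + £3,200 + £0 = £3,602.

£3,602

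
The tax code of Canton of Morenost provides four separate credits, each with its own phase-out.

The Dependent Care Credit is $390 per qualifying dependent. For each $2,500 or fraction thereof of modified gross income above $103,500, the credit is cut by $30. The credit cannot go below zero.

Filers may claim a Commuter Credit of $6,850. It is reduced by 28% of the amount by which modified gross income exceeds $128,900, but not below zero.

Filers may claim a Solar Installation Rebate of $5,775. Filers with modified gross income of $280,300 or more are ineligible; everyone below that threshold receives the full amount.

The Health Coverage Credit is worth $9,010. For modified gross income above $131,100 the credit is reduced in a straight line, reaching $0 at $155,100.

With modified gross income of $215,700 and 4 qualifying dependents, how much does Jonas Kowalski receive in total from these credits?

$5,985

Dependent Care Credit: base = 4 × $390 = $1,560. income exceeds $103,500 by $112,200, which is 45 full-or-partial $2,500 increments; reduction = 45 × $30 = $1,350, leaving $210.
Commuter Credit: 28% of the $86,800 excess over $128,900 is $24,304 ≥ base, so the credit is $0.
Solar Installation Rebate: $215,700 is below the $280,300 cutoff, so the full $5,775 applies.
Health Coverage Credit: $215,700 is at or above $155,100, so the credit is $0.
Total: $210 + $0 + $5,775 + $0 = $5,985.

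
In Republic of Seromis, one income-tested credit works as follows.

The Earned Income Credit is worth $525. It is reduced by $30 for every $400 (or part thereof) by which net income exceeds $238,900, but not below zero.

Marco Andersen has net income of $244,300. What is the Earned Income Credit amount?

Earned Income Credit: income exceeds $238,900 by $5,400, which is 14 full-or-partial $400 increments; reduction = 14 × $30 = $420, leaving $105.

$105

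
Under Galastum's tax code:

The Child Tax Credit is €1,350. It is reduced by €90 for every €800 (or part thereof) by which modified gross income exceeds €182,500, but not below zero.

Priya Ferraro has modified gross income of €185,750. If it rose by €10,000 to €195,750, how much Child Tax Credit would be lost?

€900

At €185,750 — income exceeds €182,500 by €3,250, which is 5 full-or-partial €800 increments; reduction = 5 × €90 = €450, leaving €900.
At €195,750 — income exceeds €182,500 by €13,250 → 17 increments × €90 = €1,530 ≥ base, so the credit is €0.
Lost: €900 − €0 = €900.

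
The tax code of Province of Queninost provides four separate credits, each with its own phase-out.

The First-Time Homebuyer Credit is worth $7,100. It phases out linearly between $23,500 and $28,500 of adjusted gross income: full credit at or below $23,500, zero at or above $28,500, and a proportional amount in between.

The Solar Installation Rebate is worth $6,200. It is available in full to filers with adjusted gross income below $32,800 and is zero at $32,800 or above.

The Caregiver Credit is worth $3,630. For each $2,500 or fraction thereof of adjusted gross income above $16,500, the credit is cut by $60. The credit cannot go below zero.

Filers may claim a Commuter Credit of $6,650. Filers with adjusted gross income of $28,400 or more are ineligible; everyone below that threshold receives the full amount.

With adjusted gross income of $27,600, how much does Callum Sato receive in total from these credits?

First-Time Homebuyer Credit: $27,600 is $4,100 into a $5,000 phase-out range, leaving 900/5,000 of the credit: $7,100 × 900/5,000 = $1,278.
Solar Installation Rebate: $27,600 is below the $32,800 cutoff, so the full $6,200 applies.
Caregiver Credit: income exceeds $16,500 by $11,100, which is 5 full-or-partial $2,500 increments; reduction = 5 × $60 = $300, leaving $3,330.
Commuter Credit: $27,600 is below the $28,400 cutoff, so the full $6,650 applies.
Total: $1,278 + $6,200 + $3,330 + $6,650 = $17,458.

$17,458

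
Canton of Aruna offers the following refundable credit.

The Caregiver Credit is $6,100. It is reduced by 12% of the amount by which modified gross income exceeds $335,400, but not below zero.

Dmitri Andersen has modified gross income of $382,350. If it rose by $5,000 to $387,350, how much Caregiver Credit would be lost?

At $382,350 — 12% of the $46,950 excess over $335,400 is $5,634; credit = $6,100 − $5,634 = $466.
At $387,350 — 12% of the $51,950 excess over $335,400 is $6,234 ≥ base, so the credit is $0.
Lost: $466 − $0 = $466.

$466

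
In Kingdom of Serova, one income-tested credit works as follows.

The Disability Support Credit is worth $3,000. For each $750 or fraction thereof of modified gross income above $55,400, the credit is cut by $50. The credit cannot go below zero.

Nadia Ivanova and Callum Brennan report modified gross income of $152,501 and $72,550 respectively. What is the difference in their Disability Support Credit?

Nadia ($152,501): Disability Support Credit: income exceeds $55,400 by $97,101 → 130 increments × $50 = $6,500 ≥ base, so the credit is $0.
Callum ($72,550): Disability Support Credit: income exceeds $55,400 by $17,150, which is 23 full-or-partial $750 increments; reduction = 23 × $50 = $1,150, leaving $1,850.
Difference: |$0 − $1,850| = $1,850.

$1,850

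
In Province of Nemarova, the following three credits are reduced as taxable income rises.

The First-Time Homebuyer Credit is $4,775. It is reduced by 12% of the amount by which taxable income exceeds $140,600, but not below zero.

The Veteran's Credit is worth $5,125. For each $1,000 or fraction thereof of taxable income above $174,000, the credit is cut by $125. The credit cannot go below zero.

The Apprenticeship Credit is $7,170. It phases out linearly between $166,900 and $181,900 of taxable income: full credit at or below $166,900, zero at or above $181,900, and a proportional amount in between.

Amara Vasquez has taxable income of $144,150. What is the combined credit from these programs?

$16,644

First-Time Homebuyer Credit: 12% of the $3,550 excess over $140,600 is $426; credit = $4,775 − $426 = $4,349.
Veteran's Credit: $144,150 is at or below the $174,000 threshold, so the full $5,125 applies.
Apprenticeship Credit: $144,150 is at or below the $166,900 threshold, so the full $7,170 applies.
Total: $4,349 + $5,125 + $7,170 = $16,644.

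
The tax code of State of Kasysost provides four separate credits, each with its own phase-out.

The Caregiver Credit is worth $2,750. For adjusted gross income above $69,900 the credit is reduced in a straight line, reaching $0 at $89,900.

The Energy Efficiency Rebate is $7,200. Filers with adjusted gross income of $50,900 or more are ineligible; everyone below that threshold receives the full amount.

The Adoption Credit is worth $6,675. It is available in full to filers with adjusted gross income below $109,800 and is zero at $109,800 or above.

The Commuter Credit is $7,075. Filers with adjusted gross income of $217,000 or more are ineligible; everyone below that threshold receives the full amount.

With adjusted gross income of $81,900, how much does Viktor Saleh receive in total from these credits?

Caregiver Credit: $81,900 is $12,000 into a $20,000 phase-out range, leaving 8,000/20,000 of the credit: $2,750 × 8,000/20,000 = $1,100.
Energy Efficiency Rebate: $81,900 meets or exceeds the $50,900 cutoff, so the credit is $0.
Adoption Credit: $81,900 is below the $109,800 cutoff, so the full $6,675 applies.
Commuter Credit: $81,900 is below the $217,000 cutoff, so the full $7,075 applies.
Total: $1,100 + $0 + $6,675 + $7,075 = $14,850.

$14,850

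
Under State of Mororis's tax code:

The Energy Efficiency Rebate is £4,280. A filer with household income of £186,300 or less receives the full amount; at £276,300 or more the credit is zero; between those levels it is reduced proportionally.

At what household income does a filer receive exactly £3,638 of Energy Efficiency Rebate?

£3,638 is 3,638/4,280 of the full £4,280, so 642/4,280 of the £90,000 range has been used: income = £186,300 + £90,000 × 642/4,280 = £199,800.

£199,800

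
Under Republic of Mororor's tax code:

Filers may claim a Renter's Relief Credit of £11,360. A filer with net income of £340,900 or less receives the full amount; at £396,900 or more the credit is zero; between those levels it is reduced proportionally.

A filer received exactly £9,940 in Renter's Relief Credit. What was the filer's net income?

£9,940 is 9,940/11,360 of the full £11,360, so 1,420/11,360 of the £56,000 range has been used: income = £340,900 + £56,000 × 1,420/11,360 = £347,900.

£347,900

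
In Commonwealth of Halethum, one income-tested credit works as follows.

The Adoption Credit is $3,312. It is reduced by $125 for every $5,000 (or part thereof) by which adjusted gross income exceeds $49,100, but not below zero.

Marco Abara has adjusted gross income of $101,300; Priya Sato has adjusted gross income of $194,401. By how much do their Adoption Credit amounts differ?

Marco ($101,300): Adoption Credit: income exceeds $49,100 by $52,200, which is 11 full-or-partial $5,000 increments; reduction = 11 × $125 = $1,375, leaving $1,937.
Priya ($194,401): Adoption Credit: income exceeds $49,100 by $145,301 → 30 increments × $125 = $3,750 ≥ base, so the credit is $0.
Difference: |$1,937 − $0| = $1,937.

$1,937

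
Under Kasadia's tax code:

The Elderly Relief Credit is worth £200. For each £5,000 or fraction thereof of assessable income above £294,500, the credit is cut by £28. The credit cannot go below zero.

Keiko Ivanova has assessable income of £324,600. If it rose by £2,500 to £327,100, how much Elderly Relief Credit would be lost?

£0

At £324,600 — income exceeds £294,500 by £30,100, which is 7 full-or-partial £5,000 increments; reduction = 7 × £28 = £196, leaving £4.
At £327,100 — income exceeds £294,500 by £32,600, which is 7 full-or-partial £5,000 increments; reduction = 7 × £28 = £196, leaving £4.
Lost: £4 − £4 = £0.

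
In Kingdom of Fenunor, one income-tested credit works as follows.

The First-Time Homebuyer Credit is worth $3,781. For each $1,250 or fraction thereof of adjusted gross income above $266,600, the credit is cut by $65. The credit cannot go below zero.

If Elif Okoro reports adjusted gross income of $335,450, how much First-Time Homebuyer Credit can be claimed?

First-Time Homebuyer Credit: income exceeds $266,600 by $68,850, which is 56 full-or-partial $1,250 increments; reduction = 56 × $65 = $3,640, leaving $141.

$141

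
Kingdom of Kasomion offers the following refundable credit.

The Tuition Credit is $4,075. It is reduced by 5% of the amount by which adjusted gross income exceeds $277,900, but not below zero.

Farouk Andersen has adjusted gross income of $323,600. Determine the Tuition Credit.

Tuition Credit: 5% of the $45,700 excess over $277,900 is $2,285; credit = $4,075 − $2,285 = $1,790.

$1,790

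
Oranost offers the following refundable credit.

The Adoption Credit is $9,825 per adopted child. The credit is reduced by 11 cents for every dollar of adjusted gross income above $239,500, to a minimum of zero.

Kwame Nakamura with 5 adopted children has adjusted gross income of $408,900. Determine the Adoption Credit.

$30,491

Adoption Credit: base = 5 × $9,825 = $49,125. 11% of the $169,400 excess over $239,500 is $18,634; credit = $49,125 − $18,634 = $30,491.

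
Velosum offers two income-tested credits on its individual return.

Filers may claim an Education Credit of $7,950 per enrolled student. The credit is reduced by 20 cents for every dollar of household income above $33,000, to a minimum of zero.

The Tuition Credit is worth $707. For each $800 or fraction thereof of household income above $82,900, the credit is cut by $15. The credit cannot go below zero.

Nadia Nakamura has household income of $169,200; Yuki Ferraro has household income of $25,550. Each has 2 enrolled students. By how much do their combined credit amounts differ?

$16,607

Nadia ($169,200): Education Credit: base = 2 × $7,950 = $15,900. 20% of the $136,200 excess over $33,000 is $27,240 ≥ base, so the credit is $0. Tuition Credit: income exceeds $82,900 by $86,300 → 108 increments × $15 = $1,620 ≥ base, so the credit is $0. total $0 + $0 = $0
Yuki ($25,550): Education Credit: base = 2 × $7,950 = $15,900. $25,550 is at or below the $33,000 threshold, so the full $15,900 applies. Tuition Credit: $25,550 is at or below the $82,900 threshold, so the full $707 applies. total $15,900 + $707 = $16,607
Difference: |$0 − $16,607| = $16,607.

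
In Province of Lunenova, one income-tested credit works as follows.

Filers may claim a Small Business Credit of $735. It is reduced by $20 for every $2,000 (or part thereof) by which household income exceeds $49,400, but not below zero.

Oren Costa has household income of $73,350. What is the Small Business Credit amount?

Small Business Credit: income exceeds $49,400 by $23,950, which is 12 full-or-partial $2,000 increments; reduction = 12 × $20 = $240, leaving $495.

$495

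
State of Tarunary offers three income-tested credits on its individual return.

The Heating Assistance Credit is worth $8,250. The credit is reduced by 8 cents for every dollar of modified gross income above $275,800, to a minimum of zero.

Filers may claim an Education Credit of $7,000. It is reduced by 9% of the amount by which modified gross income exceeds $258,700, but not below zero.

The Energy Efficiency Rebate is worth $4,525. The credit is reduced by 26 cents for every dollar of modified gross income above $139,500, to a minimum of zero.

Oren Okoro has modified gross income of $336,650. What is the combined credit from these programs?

$3,382

Heating Assistance Credit: 8% of the $60,850 excess over $275,800 is $4,868; credit = $8,250 − $4,868 = $3,382.
Education Credit: 9% of the $77,950 excess over $258,700 is $7,015.50 ≥ base, so the credit is $0.
Energy Efficiency Rebate: 26% of the $197,150 excess over $139,500 is $51,259 ≥ base, so the credit is $0.
Total: $3,382 + $0 + $0 = $3,382.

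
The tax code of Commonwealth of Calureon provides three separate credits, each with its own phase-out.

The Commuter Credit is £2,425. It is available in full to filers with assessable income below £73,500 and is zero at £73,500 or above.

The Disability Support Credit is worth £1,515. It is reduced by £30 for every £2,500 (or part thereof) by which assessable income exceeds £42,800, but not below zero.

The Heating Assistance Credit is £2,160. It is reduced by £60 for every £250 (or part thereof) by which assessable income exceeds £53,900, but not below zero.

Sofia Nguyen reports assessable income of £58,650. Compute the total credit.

Commuter Credit: £58,650 is below the £73,500 cutoff, so the full £2,425 applies.
Disability Support Credit: income exceeds £42,800 by £15,850, which is 7 full-or-partial £2,500 increments; reduction = 7 × £30 = £210, leaving £1,305.
Heating Assistance Credit: income exceeds £53,900 by £4,750, which is 19 full-or-partial £250 increments; reduction = 19 × £60 = £1,140, leaving £1,020.
Total: £2,425 + £1,305 + £1,020 = £4,750.

£4,750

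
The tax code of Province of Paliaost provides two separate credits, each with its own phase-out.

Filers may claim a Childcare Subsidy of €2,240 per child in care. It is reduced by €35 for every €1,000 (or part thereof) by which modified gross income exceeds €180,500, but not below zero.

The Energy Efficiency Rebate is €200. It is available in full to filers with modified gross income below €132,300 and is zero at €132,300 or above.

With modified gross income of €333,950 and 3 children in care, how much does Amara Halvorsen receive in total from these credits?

Childcare Subsidy: base = 3 × €2,240 = €6,720. income exceeds €180,500 by €153,450, which is 154 full-or-partial €1,000 increments; reduction = 154 × €35 = €5,390, leaving €1,330.
Energy Efficiency Rebate: €333,950 meets or exceeds the €132,300 cutoff, so the credit is €0.
Total: €1,330 + €0 = €1,330.

€1,330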